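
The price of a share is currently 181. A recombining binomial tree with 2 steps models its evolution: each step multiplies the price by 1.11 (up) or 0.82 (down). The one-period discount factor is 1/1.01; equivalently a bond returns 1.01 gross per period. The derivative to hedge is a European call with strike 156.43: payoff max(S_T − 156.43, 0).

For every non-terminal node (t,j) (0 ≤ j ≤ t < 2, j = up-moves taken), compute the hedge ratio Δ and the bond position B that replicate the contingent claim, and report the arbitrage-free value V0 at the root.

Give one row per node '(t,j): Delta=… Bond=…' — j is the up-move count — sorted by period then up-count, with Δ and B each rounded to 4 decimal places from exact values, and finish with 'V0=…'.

(0,0): Delta=0.7741 Bond=-108.4180
(1,0): Delta=0.1932 Bond=-23.2820
(1,1): Delta=1.0000 Bond=-154.8812
V0=31.7000

No-arbitrage ⇒ martingale measure with p* = (R−d)/(u−d) = 0.6552.
Payoff layer (t=2): V(2,0)=0.0000, V(2,1)=8.3162, V(2,2)=66.5801
  t=1,j=0: stock 148.4200 → up 164.7462 (V=8.3162), down 121.7044 (V=0.0000). Price 5.3946; hedge Δ=0.1932, bond B=-23.2820.
  t=1,j=1: stock 200.9100 → up 223.0101 (V=66.5801), down 164.7462 (V=8.3162). Price 46.0288; hedge Δ=1.0000, bond B=-154.8812.
  t=0,j=0: stock 181.0000 → up 200.9100 (V=46.0288), down 148.4200 (V=5.3946). Price 31.7000; hedge Δ=0.7741, bond B=-108.4180.
Self-financing check: at every node Δ·S+B equals the discounted successor values.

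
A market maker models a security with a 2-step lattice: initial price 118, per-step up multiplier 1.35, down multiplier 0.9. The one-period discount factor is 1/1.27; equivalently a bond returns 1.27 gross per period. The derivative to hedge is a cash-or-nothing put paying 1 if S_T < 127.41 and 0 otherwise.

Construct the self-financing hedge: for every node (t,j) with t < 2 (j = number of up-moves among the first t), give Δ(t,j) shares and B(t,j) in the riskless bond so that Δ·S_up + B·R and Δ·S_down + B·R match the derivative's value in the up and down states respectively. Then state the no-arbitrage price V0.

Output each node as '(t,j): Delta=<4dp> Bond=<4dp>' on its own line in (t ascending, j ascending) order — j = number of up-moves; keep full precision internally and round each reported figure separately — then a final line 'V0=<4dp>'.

Risk-neutral probability p* = (R−d)/(u−d) = (1.27−0.9)/(1.35−0.9) = 0.8222.
At expiry t=2: V(2,0)=1.0000, V(2,1)=0.0000, V(2,2)=0.0000
(1,0): S=106.2000. Δ = (V_up−V_dn)/(S_up−S_dn) = (0.0000−1.0000)/(143.3700−95.5800) = -0.0209. V = [p*·0.0000 + (1−p*)·1.0000]/1.27 = 0.1400. B = V − Δ·S = 2.3622.
(1,1): S=159.3000. Δ = (V_up−V_dn)/(S_up−S_dn) = (0.0000−0.0000)/(215.0550−143.3700) = 0.0000. V = [p*·0.0000 + (1−p*)·0.0000]/1.27 = 0.0000. B = V − Δ·S = 0.0000.
(0,0): S=118.0000. Δ = (V_up−V_dn)/(S_up−S_dn) = (0.0000−0.1400)/(159.3000−106.2000) = -0.0026. V = [p*·0.0000 + (1−p*)·0.1400]/1.27 = 0.0196. B = V − Δ·S = 0.3307.
Self-financing check: at every node Δ·S+B equals the discounted successor values.

(0,0): Delta=-0.0026 Bond=0.3307
(1,0): Delta=-0.0209 Bond=2.3622
(1,1): Delta=0.0000 Bond=0.0000
V0=0.0196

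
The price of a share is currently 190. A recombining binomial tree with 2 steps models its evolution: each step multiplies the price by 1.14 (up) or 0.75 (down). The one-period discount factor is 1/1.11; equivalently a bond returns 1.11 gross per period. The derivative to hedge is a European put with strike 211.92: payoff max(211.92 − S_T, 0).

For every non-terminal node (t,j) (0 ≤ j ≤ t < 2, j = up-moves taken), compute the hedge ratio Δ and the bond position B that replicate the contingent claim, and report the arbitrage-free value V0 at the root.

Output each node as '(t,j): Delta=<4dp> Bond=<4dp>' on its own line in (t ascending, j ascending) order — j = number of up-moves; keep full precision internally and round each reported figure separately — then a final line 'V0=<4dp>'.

The replicating-portfolio and risk-neutral prices coincide; use p* = (1.11−0.75)/(1.14−0.75) = 0.9231 for the latter.
Payoff layer (t=2): V(2,0)=105.0450, V(2,1)=49.4700, V(2,2)=0.0000
Node (1,0) S=142.5000: V=(p*·49.4700+(1−p*)·105.0450)/1.11=48.4189; Δ=(49.4700−105.0450)/(162.4500−106.8750)=-1.0000; B=V−Δ·S=190.9189
Node (1,1) S=216.6000: V=(p*·0.0000+(1−p*)·49.4700)/1.11=3.4283; Δ=(0.0000−49.4700)/(246.9240−162.4500)=-0.5856; B=V−Δ·S=130.2744
Node (0,0) S=190.0000: V=(p*·3.4283+(1−p*)·48.4189)/1.11=6.2064; Δ=(3.4283−48.4189)/(216.6000−142.5000)=-0.6072; B=V−Δ·S=121.5670
Each (Δ,B) replicates both successor values, so the strategy is self-financing and V0 is arbitrage-free.

(0,0): Delta=-0.6072 Bond=121.5670
(1,0): Delta=-1.0000 Bond=190.9189
(1,1): Delta=-0.5856 Bond=130.2744
V0=6.2064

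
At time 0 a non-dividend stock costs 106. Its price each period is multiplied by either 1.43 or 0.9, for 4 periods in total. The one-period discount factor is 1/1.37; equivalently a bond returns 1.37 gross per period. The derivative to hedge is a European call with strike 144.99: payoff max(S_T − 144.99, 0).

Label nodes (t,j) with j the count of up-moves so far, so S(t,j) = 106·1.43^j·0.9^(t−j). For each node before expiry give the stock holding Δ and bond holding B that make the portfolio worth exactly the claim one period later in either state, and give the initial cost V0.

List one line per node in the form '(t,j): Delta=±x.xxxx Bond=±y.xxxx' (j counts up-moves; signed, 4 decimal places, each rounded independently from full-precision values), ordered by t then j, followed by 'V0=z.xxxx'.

(0,0): Delta=0.9914 Bond=-40.1978
(1,0): Delta=0.9215 Bond=-48.3980
(1,1): Delta=0.9971 Bond=-55.9229
(2,0): Delta=0.4351 Bond=-24.5390
(2,1): Delta=0.9606 Bond=-71.6371
(2,2): Delta=1.0000 Bond=-77.2497
(3,0): Delta=0.0000 Bond=0.0000
(3,1): Delta=0.4700 Bond=-37.9102
(3,2): Delta=1.0000 Bond=-105.8321
(3,3): Delta=1.0000 Bond=-105.8321
V0=64.8958

The replicating-portfolio and risk-neutral prices coincide; use p* = (1.37−0.9)/(1.43−0.9) = 0.8868 for the latter.
Payoff layer (t=4): V(4,0)=0.0000, V(4,1)=0.0000, V(4,2)=30.5851, V(4,3)=133.9793, V(4,4)=298.2613
Node (3,0) S=77.2740: V=(p*·0.0000+(1−p*)·0.0000)/1.37=0.0000; Δ=(0.0000−0.0000)/(110.5018−69.5466)=0.0000; B=V−Δ·S=0.0000
Node (3,1) S=122.7798: V=(p*·30.5851+(1−p*)·0.0000)/1.37=19.7976; Δ=(30.5851−0.0000)/(175.5751−110.5018)=0.4700; B=V−Δ·S=-37.9102
Node (3,2) S=195.0835: V=(p*·133.9793+(1−p*)·30.5851)/1.37=89.2513; Δ=(133.9793−30.5851)/(278.9693−175.5751)=1.0000; B=V−Δ·S=-105.8321
Node (3,3) S=309.9659: V=(p*·298.2613+(1−p*)·133.9793)/1.37=204.1338; Δ=(298.2613−133.9793)/(443.2513−278.9693)=1.0000; B=V−Δ·S=-105.8321
Node (2,0) S=85.8600: V=(p*·19.7976+(1−p*)·0.0000)/1.37=12.8148; Δ=(19.7976−0.0000)/(122.7798−77.2740)=0.4351; B=V−Δ·S=-24.5390
Node (2,1) S=136.4220: V=(p*·89.2513+(1−p*)·19.7976)/1.37=59.4078; Δ=(89.2513−19.7976)/(195.0835−122.7798)=0.9606; B=V−Δ·S=-71.6371
Node (2,2) S=216.7594: V=(p*·204.1338+(1−p*)·89.2513)/1.37=139.5097; Δ=(204.1338−89.2513)/(309.9659−195.0835)=1.0000; B=V−Δ·S=-77.2497
Node (1,0) S=95.4000: V=(p*·59.4078+(1−p*)·12.8148)/1.37=39.5132; Δ=(59.4078−12.8148)/(136.4220−85.8600)=0.9215; B=V−Δ·S=-48.3980
Node (1,1) S=151.5800: V=(p*·139.5097+(1−p*)·59.4078)/1.37=95.2128; Δ=(139.5097−59.4078)/(216.7594−136.4220)=0.9971; B=V−Δ·S=-55.9229
Node (0,0) S=106.0000: V=(p*·95.2128+(1−p*)·39.5132)/1.37=64.8958; Δ=(95.2128−39.5132)/(151.5800−95.4000)=0.9914; B=V−Δ·S=-40.1978
Root portfolio cost Δ·106+B reproduces V0=64.8958.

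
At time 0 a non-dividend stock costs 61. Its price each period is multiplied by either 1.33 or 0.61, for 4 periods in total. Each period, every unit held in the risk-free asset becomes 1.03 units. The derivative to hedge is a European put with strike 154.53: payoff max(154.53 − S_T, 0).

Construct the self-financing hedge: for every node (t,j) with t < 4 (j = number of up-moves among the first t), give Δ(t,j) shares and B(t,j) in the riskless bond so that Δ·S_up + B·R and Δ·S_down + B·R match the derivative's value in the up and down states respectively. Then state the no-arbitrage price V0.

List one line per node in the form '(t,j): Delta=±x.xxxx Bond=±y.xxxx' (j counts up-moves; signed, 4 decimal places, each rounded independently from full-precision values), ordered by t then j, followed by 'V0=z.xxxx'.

The replicating-portfolio and risk-neutral prices coincide; use p* = (1.03−0.61)/(1.33−0.61) = 0.5833 for the latter.
Terminal payoffs: V(4,0)=146.0840, V(4,1)=136.1150, V(4,2)=114.3793, V(4,3)=66.9884, V(4,4)=0.0000
  t=3,j=0: stock 13.8458 → up 18.4150 (V=136.1150), down 8.4460 (V=146.0840). Price 136.1833; hedge Δ=-1.0000, bond B=150.0291.
  t=3,j=1: stock 30.1885 → up 40.1507 (V=114.3793), down 18.4150 (V=136.1150). Price 119.8407; hedge Δ=-1.0000, bond B=150.0291.
  t=3,j=2: stock 65.8208 → up 87.5416 (V=66.9884), down 40.1507 (V=114.3793). Price 84.2084; hedge Δ=-1.0000, bond B=150.0291.
  t=3,j=3: stock 143.5109 → up 190.8694 (V=0.0000), down 87.5416 (V=66.9884). Price 27.0989; hedge Δ=-0.6483, bond B=120.1383.
  t=2,j=0: stock 22.6981 → up 30.1885 (V=119.8407), down 13.8458 (V=136.1833). Price 122.9612; hedge Δ=-1.0000, bond B=145.6593.
  t=2,j=1: stock 49.4893 → up 65.8208 (V=84.2084), down 30.1885 (V=119.8407). Price 96.1700; hedge Δ=-1.0000, bond B=145.6593.
  t=2,j=2: stock 107.9029 → up 143.5109 (V=27.0989), down 65.8208 (V=84.2084). Price 49.4121; hedge Δ=-0.7351, bond B=128.7309.
  t=1,j=0: stock 37.2100 → up 49.4893 (V=96.1700), down 22.6981 (V=122.9612). Price 104.2068; hedge Δ=-1.0000, bond B=141.4168.
  t=1,j=1: stock 81.1300 → up 107.9029 (V=49.4121), down 49.4893 (V=96.1700). Price 66.8880; hedge Δ=-0.8005, bond B=131.8295.
  t=0,j=0: stock 61.0000 → up 81.1300 (V=66.8880), down 37.2100 (V=104.2068). Price 80.0364; hedge Δ=-0.8497, bond B=131.8682.
Each (Δ,B) replicates both successor values, so the strategy is self-financing and V0 is arbitrage-free.

(0,0): Delta=-0.8497 Bond=131.8682
(1,0): Delta=-1.0000 Bond=141.4168
(1,1): Delta=-0.8005 Bond=131.8295
(2,0): Delta=-1.0000 Bond=145.6593
(2,1): Delta=-1.0000 Bond=145.6593
(2,2): Delta=-0.7351 Bond=128.7309
(3,0): Delta=-1.0000 Bond=150.0291
(3,1): Delta=-1.0000 Bond=150.0291
(3,2): Delta=-1.0000 Bond=150.0291
(3,3): Delta=-0.6483 Bond=120.1383
V0=80.0364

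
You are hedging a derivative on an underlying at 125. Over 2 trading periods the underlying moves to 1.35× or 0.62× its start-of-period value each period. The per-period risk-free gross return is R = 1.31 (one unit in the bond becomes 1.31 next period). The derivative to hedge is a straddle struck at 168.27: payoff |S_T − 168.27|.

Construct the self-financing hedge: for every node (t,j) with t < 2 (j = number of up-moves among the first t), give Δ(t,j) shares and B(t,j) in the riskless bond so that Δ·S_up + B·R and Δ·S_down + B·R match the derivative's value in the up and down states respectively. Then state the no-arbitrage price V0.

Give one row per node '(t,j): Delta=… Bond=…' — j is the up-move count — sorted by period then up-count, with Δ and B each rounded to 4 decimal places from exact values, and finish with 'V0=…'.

The replicating-portfolio and risk-neutral prices coincide; use p* = (1.31−0.62)/(1.35−0.62) = 0.9452 for the latter.
Terminal values V(2,·): V(2,0)=120.2200, V(2,1)=63.6450, V(2,2)=59.5425
(1,0): S=77.5000. Δ = (V_up−V_dn)/(S_up−S_dn) = (63.6450−120.2200)/(104.6250−48.0500) = -1.0000. V = [p*·63.6450 + (1−p*)·120.2200]/1.31 = 50.9504. B = V − Δ·S = 128.4504.
(1,1): S=168.7500. Δ = (V_up−V_dn)/(S_up−S_dn) = (59.5425−63.6450)/(227.8125−104.6250) = -0.0333. V = [p*·59.5425 + (1−p*)·63.6450]/1.31 = 45.6239. B = V − Δ·S = 51.2438.
(0,0): S=125.0000. Δ = (V_up−V_dn)/(S_up−S_dn) = (45.6239−50.9504)/(168.7500−77.5000) = -0.0584. V = [p*·45.6239 + (1−p*)·50.9504]/1.31 = 35.0502. B = V − Δ·S = 42.3468.
Check: Δ(0,0)·S0 + B(0,0) = 35.0502 = V0.

(0,0): Delta=-0.0584 Bond=42.3468
(1,0): Delta=-1.0000 Bond=128.4504
(1,1): Delta=-0.0333 Bond=51.2438
V0=35.0502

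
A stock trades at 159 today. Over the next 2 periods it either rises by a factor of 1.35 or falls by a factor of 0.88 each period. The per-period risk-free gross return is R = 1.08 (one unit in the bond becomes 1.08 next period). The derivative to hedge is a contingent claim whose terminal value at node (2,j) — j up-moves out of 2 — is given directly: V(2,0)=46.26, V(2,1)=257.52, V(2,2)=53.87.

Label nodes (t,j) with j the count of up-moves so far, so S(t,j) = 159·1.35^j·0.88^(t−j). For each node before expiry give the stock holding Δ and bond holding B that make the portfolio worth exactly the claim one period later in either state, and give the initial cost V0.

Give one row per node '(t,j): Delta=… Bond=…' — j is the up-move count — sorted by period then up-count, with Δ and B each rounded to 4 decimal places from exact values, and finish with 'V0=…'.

(0,0): Delta=0.4300 Bond=61.0278
(1,0): Delta=3.2125 Bond=-323.4173
(1,1): Delta=-2.0186 Bond=591.5020
V0=129.3938

Under the risk-neutral measure, an up-move has probability p* = (R−d)/(u−d) = 0.4255 and values discount at R = 1.08.
Terminal payoffs: V(2,0)=46.2600, V(2,1)=257.5200, V(2,2)=53.8700
Node (1,0) S=139.9200: V=(p*·257.5200+(1−p*)·46.2600)/1.08=126.0721; Δ=(257.5200−46.2600)/(188.8920−123.1296)=3.2125; B=V−Δ·S=-323.4173
Node (1,1) S=214.6500: V=(p*·53.8700+(1−p*)·257.5200)/1.08=158.2041; Δ=(53.8700−257.5200)/(289.7775−188.8920)=-2.0186; B=V−Δ·S=591.5020
Node (0,0) S=159.0000: V=(p*·158.2041+(1−p*)·126.0721)/1.08=129.3938; Δ=(158.2041−126.0721)/(214.6500−139.9200)=0.4300; B=V−Δ·S=61.0278
Each (Δ,B) replicates both successor values, so the strategy is self-financing and V0 is arbitrage-free.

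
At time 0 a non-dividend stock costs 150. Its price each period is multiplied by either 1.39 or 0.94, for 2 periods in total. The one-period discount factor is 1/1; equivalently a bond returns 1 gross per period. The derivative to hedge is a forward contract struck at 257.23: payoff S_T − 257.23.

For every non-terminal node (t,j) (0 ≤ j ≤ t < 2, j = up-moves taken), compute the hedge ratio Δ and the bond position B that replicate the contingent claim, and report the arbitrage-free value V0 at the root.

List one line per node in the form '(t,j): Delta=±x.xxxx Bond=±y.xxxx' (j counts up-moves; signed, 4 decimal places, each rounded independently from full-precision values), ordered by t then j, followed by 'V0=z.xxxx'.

The replicating-portfolio and risk-neutral prices coincide; use p* = (1−0.94)/(1.39−0.94) = 0.1333 for the latter.
Payoff layer (t=2): V(2,0)=-124.6900, V(2,1)=-61.2400, V(2,2)=32.5850
  t=1,j=0: stock 141.0000 → up 195.9900 (V=-61.2400), down 132.5400 (V=-124.6900). Price -116.2300; hedge Δ=1.0000, bond B=-257.2300.
  t=1,j=1: stock 208.5000 → up 289.8150 (V=32.5850), down 195.9900 (V=-61.2400). Price -48.7300; hedge Δ=1.0000, bond B=-257.2300.
  t=0,j=0: stock 150.0000 → up 208.5000 (V=-48.7300), down 141.0000 (V=-116.2300). Price -107.2300; hedge Δ=1.0000, bond B=-257.2300.
The time-0 hedge costs -107.2300, which is the no-arbitrage price.

(0,0): Delta=1.0000 Bond=-257.2300
(1,0): Delta=1.0000 Bond=-257.2300
(1,1): Delta=1.0000 Bond=-257.2300
V0=-107.2300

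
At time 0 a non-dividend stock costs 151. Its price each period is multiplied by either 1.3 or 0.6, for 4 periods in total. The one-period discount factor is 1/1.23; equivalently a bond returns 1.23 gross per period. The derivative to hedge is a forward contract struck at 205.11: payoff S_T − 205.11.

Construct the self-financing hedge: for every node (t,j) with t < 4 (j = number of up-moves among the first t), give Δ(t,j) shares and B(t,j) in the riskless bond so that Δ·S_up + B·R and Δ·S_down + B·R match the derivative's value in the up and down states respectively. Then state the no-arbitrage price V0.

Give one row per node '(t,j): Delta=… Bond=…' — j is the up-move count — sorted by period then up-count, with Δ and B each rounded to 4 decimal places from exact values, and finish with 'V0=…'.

(0,0): Delta=1.0000 Bond=-89.6120
(1,0): Delta=1.0000 Bond=-110.2228
(1,1): Delta=1.0000 Bond=-110.2228
(2,0): Delta=1.0000 Bond=-135.5741
(2,1): Delta=1.0000 Bond=-135.5741
(2,2): Delta=1.0000 Bond=-135.5741
(3,0): Delta=1.0000 Bond=-166.7561
(3,1): Delta=1.0000 Bond=-166.7561
(3,2): Delta=1.0000 Bond=-166.7561
(3,3): Delta=1.0000 Bond=-166.7561
V0=61.3880

No-arbitrage ⇒ martingale measure with p* = (R−d)/(u−d) = 0.9000.
Terminal payoffs: V(4,0)=-185.5404, V(4,1)=-162.7092, V(4,2)=-113.2416, V(4,3)=-6.0618, V(4,4)=226.1611
  t=3,j=0: stock 32.6160 → up 42.4008 (V=-162.7092), down 19.5696 (V=-185.5404). Price -134.1401; hedge Δ=1.0000, bond B=-166.7561.
  t=3,j=1: stock 70.6680 → up 91.8684 (V=-113.2416), down 42.4008 (V=-162.7092). Price -96.0881; hedge Δ=1.0000, bond B=-166.7561.
  t=3,j=2: stock 153.1140 → up 199.0482 (V=-6.0618), down 91.8684 (V=-113.2416). Price -13.6421; hedge Δ=1.0000, bond B=-166.7561.
  t=3,j=3: stock 331.7470 → up 431.2711 (V=226.1611), down 199.0482 (V=-6.0618). Price 164.9909; hedge Δ=1.0000, bond B=-166.7561.
  t=2,j=0: stock 54.3600 → up 70.6680 (V=-96.0881), down 32.6160 (V=-134.1401). Price -81.2141; hedge Δ=1.0000, bond B=-135.5741.
  t=2,j=1: stock 117.7800 → up 153.1140 (V=-13.6421), down 70.6680 (V=-96.0881). Price -17.7941; hedge Δ=1.0000, bond B=-135.5741.
  t=2,j=2: stock 255.1900 → up 331.7470 (V=164.9909), down 153.1140 (V=-13.6421). Price 119.6159; hedge Δ=1.0000, bond B=-135.5741.
  t=1,j=0: stock 90.6000 → up 117.7800 (V=-17.7941), down 54.3600 (V=-81.2141). Price -19.6228; hedge Δ=1.0000, bond B=-110.2228.
  t=1,j=1: stock 196.3000 → up 255.1900 (V=119.6159), down 117.7800 (V=-17.7941). Price 86.0772; hedge Δ=1.0000, bond B=-110.2228.
  t=0,j=0: stock 151.0000 → up 196.3000 (V=86.0772), down 90.6000 (V=-19.6228). Price 61.3880; hedge Δ=1.0000, bond B=-89.6120.
Self-financing check: at every node Δ·S+B equals the discounted successor values.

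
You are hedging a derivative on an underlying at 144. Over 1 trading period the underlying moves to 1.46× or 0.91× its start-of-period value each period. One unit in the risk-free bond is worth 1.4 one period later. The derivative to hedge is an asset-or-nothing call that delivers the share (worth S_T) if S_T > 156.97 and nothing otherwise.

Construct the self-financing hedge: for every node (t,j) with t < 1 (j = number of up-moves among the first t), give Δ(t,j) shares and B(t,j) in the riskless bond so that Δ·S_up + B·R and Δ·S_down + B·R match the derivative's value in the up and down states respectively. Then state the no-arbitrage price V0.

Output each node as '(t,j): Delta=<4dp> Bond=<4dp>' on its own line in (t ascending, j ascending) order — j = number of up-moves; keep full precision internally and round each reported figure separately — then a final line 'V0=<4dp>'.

The replicating-portfolio and risk-neutral prices coincide; use p* = (1.4−0.91)/(1.46−0.91) = 0.8909 for the latter.
At expiry t=1: V(1,0)=0.0000, V(1,1)=210.2400
Node (0,0) S=144.0000: V=(p*·210.2400+(1−p*)·0.0000)/1.4=133.7891; Δ=(210.2400−0.0000)/(210.2400−131.0400)=2.6545; B=V−Δ·S=-248.4655
Each (Δ,B) replicates both successor values, so the strategy is self-financing and V0 is arbitrage-free.

(0,0): Delta=2.6545 Bond=-248.4655
V0=133.7891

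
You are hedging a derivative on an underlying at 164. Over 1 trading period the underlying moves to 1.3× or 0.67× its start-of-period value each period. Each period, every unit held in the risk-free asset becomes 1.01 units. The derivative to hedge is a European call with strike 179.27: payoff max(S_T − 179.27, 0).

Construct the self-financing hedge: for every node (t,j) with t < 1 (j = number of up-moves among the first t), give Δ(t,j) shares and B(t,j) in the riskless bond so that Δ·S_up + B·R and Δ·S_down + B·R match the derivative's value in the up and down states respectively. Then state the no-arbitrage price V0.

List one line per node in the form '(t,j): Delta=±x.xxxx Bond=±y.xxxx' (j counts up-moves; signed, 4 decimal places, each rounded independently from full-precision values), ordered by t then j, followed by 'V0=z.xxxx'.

The replicating-portfolio and risk-neutral prices coincide; use p* = (1.01−0.67)/(1.3−0.67) = 0.5397 for the latter.
Payoff layer (t=1): V(1,0)=0.0000, V(1,1)=33.9300
(0,0): S=164.0000. Δ = (V_up−V_dn)/(S_up−S_dn) = (33.9300−0.0000)/(213.2000−109.8800) = 0.3284. V = [p*·33.9300 + (1−p*)·0.0000]/1.01 = 18.1301. B = V − Δ·S = -35.7270.
Check: Δ(0,0)·S0 + B(0,0) = 18.1301 = V0.

(0,0): Delta=0.3284 Bond=-35.7270
V0=18.1301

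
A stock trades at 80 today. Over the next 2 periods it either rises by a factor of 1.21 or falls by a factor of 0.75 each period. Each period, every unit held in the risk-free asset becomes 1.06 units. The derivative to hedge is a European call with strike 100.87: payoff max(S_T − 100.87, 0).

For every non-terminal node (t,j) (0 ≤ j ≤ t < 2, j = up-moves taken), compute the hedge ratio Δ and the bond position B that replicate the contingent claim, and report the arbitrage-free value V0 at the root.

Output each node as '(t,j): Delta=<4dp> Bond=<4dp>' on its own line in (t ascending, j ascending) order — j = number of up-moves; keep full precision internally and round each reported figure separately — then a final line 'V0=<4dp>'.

No-arbitrage ⇒ martingale measure with p* = (R−d)/(u−d) = 0.6739.
Terminal payoffs: V(2,0)=0.0000, V(2,1)=0.0000, V(2,2)=16.2580
Node (1,0) S=60.0000: V=(p*·0.0000+(1−p*)·0.0000)/1.06=0.0000; Δ=(0.0000−0.0000)/(72.6000−45.0000)=0.0000; B=V−Δ·S=0.0000
Node (1,1) S=96.8000: V=(p*·16.2580+(1−p*)·0.0000)/1.06=10.3363; Δ=(16.2580−0.0000)/(117.1280−72.6000)=0.3651; B=V−Δ·S=-25.0072
Node (0,0) S=80.0000: V=(p*·10.3363+(1−p*)·0.0000)/1.06=6.5715; Δ=(10.3363−0.0000)/(96.8000−60.0000)=0.2809; B=V−Δ·S=-15.8987
Root portfolio cost Δ·80+B reproduces V0=6.5715.

(0,0): Delta=0.2809 Bond=-15.8987
(1,0): Delta=0.0000 Bond=0.0000
(1,1): Delta=0.3651 Bond=-25.0072
V0=6.5715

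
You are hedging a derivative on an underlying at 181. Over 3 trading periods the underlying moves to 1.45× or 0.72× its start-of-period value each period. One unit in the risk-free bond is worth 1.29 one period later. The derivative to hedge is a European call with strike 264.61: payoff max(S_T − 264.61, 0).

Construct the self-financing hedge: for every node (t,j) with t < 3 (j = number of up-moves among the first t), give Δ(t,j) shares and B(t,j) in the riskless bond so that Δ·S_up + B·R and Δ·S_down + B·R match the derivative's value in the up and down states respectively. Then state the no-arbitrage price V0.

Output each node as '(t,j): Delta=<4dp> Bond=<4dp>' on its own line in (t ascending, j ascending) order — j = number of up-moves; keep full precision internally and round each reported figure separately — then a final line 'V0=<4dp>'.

(0,0): Delta=0.7849 Bond=-76.6284
(1,0): Delta=0.0597 Bond=-4.3446
(1,1): Delta=0.8860 Bond=-125.3787
(2,0): Delta=0.0000 Bond=0.0000
(2,1): Delta=0.0681 Bond=-7.1777
(2,2): Delta=1.0000 Bond=-205.1240
V0=65.4412

Under the risk-neutral measure, an up-move has probability p* = (R−d)/(u−d) = 0.7808 and values discount at R = 1.29.
Terminal payoffs: V(3,0)=0.0000, V(3,1)=0.0000, V(3,2)=9.3878, V(3,3)=287.1911
Node (2,0) S=93.8304: V=(p*·0.0000+(1−p*)·0.0000)/1.29=0.0000; Δ=(0.0000−0.0000)/(136.0541−67.5579)=0.0000; B=V−Δ·S=0.0000
Node (2,1) S=188.9640: V=(p*·9.3878+(1−p*)·0.0000)/1.29=5.6823; Δ=(9.3878−0.0000)/(273.9978−136.0541)=0.0681; B=V−Δ·S=-7.1777
Node (2,2) S=380.5525: V=(p*·287.1911+(1−p*)·9.3878)/1.29=175.4285; Δ=(287.1911−9.3878)/(551.8011−273.9978)=1.0000; B=V−Δ·S=-205.1240
Node (1,0) S=130.3200: V=(p*·5.6823+(1−p*)·0.0000)/1.29=3.4394; Δ=(5.6823−0.0000)/(188.9640−93.8304)=0.0597; B=V−Δ·S=-4.3446
Node (1,1) S=262.4500: V=(p*·175.4285+(1−p*)·5.6823)/1.29=107.1503; Δ=(175.4285−5.6823)/(380.5525−188.9640)=0.8860; B=V−Δ·S=-125.3787
Node (0,0) S=181.0000: V=(p*·107.1503+(1−p*)·3.4394)/1.29=65.4412; Δ=(107.1503−3.4394)/(262.4500−130.3200)=0.7849; B=V−Δ·S=-76.6284
The time-0 hedge costs 65.4412, which is the no-arbitrage price.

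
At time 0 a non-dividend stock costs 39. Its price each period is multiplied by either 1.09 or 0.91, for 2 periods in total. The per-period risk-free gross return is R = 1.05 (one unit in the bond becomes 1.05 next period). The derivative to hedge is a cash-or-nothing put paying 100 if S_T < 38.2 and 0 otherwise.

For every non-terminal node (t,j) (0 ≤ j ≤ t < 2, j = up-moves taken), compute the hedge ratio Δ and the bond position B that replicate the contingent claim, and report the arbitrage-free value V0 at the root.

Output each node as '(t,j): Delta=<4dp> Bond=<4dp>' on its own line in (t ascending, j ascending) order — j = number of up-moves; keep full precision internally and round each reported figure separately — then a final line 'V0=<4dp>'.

(0,0): Delta=-3.0148 Bond=122.0571
(1,0): Delta=-15.6539 Bond=576.7196
(1,1): Delta=0.0000 Bond=0.0000
V0=4.4792

Under the risk-neutral measure, an up-move has probability p* = (R−d)/(u−d) = 0.7778 and values discount at R = 1.05.
At expiry t=2: V(2,0)=100.0000, V(2,1)=0.0000, V(2,2)=0.0000
Node (1,0) S=35.4900: V=(p*·0.0000+(1−p*)·100.0000)/1.05=21.1640; Δ=(0.0000−100.0000)/(38.6841−32.2959)=-15.6539; B=V−Δ·S=576.7196
Node (1,1) S=42.5100: V=(p*·0.0000+(1−p*)·0.0000)/1.05=0.0000; Δ=(0.0000−0.0000)/(46.3359−38.6841)=0.0000; B=V−Δ·S=0.0000
Node (0,0) S=39.0000: V=(p*·0.0000+(1−p*)·21.1640)/1.05=4.4792; Δ=(0.0000−21.1640)/(42.5100−35.4900)=-3.0148; B=V−Δ·S=122.0571
Check: Δ(0,0)·S0 + B(0,0) = 4.4792 = V0.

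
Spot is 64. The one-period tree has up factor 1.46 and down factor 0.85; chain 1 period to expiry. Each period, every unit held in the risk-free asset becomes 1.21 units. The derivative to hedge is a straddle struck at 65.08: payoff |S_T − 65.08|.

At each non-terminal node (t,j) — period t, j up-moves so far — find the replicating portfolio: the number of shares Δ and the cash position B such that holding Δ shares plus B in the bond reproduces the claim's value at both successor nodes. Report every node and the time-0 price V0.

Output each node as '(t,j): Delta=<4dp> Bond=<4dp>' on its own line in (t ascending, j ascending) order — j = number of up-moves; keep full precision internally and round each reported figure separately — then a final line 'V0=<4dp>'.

No-arbitrage ⇒ martingale measure with p* = (R−d)/(u−d) = 0.5902.
At expiry t=1: V(1,0)=10.6800, V(1,1)=28.3600
  t=0,j=0: stock 64.0000 → up 93.4400 (V=28.3600), down 54.4000 (V=10.6800). Price 17.4497; hedge Δ=0.4529, bond B=-11.5339.
Root portfolio cost Δ·64+B reproduces V0=17.4497.

(0,0): Delta=0.4529 Bond=-11.5339
V0=17.4497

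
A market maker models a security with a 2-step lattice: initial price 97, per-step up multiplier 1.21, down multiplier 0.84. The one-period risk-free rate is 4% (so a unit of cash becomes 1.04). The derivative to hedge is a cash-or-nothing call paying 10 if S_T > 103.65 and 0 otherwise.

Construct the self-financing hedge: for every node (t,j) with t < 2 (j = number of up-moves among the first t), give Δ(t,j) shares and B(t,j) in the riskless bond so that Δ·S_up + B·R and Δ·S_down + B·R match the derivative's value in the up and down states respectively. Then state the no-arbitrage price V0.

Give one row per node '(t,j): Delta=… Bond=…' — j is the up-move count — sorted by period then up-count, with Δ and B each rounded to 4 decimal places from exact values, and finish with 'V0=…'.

Since d<R<u, set p* = (R−d)/(u−d) = 0.5405; price each node as the discounted p*-expectation of its children.
Payoff layer (t=2): V(2,0)=0.0000, V(2,1)=0.0000, V(2,2)=10.0000
(1,0): S=81.4800. Δ = (V_up−V_dn)/(S_up−S_dn) = (0.0000−0.0000)/(98.5908−68.4432) = 0.0000. V = [p*·0.0000 + (1−p*)·0.0000]/1.04 = 0.0000. B = V − Δ·S = 0.0000.
(1,1): S=117.3700. Δ = (V_up−V_dn)/(S_up−S_dn) = (10.0000−0.0000)/(142.0177−98.5908) = 0.2303. V = [p*·10.0000 + (1−p*)·0.0000]/1.04 = 5.1975. B = V − Δ·S = -21.8295.
(0,0): S=97.0000. Δ = (V_up−V_dn)/(S_up−S_dn) = (5.1975−0.0000)/(117.3700−81.4800) = 0.1448. V = [p*·5.1975 + (1−p*)·0.0000]/1.04 = 2.7014. B = V − Δ·S = -11.3459.
Root portfolio cost Δ·97+B reproduces V0=2.7014.

(0,0): Delta=0.1448 Bond=-11.3459
(1,0): Delta=0.0000 Bond=0.0000
(1,1): Delta=0.2303 Bond=-21.8295
V0=2.7014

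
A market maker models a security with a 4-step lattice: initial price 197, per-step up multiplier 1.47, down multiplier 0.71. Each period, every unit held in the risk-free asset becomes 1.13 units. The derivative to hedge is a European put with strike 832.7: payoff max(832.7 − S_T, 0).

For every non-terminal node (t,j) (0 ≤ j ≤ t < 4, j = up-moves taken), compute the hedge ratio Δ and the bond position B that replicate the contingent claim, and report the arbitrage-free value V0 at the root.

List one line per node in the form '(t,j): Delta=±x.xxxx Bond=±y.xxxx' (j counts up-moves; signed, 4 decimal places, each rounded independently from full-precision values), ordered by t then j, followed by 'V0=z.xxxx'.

The replicating-portfolio and risk-neutral prices coincide; use p* = (1.13−0.71)/(1.47−0.71) = 0.5526 for the latter.
At expiry t=4: V(4,0)=782.6390, V(4,1)=729.0526, V(4,2)=618.1060, V(4,3)=388.3997, V(4,4)=0.0000
Node (3,0) S=70.5085: V=(p*·729.0526+(1−p*)·782.6390)/1.13=666.3942; Δ=(729.0526−782.6390)/(103.6474−50.0610)=-1.0000; B=V−Δ·S=736.9027
Node (3,1) S=145.9823: V=(p*·618.1060+(1−p*)·729.0526)/1.13=590.9203; Δ=(618.1060−729.0526)/(214.5940−103.6474)=-1.0000; B=V−Δ·S=736.9027
Node (3,2) S=302.2451: V=(p*·388.3997+(1−p*)·618.1060)/1.13=434.6576; Δ=(388.3997−618.1060)/(444.3003−214.5940)=-1.0000; B=V−Δ·S=736.9027
Node (3,3) S=625.7750: V=(p*·0.0000+(1−p*)·388.3997)/1.13=153.7679; Δ=(0.0000−388.3997)/(919.8893−444.3003)=-0.8167; B=V−Δ·S=664.8202
Node (2,0) S=99.3077: V=(p*·590.9203+(1−p*)·666.3942)/1.13=552.8185; Δ=(590.9203−666.3942)/(145.9823−70.5085)=-1.0000; B=V−Δ·S=652.1262
Node (2,1) S=205.6089: V=(p*·434.6576+(1−p*)·590.9203)/1.13=446.5173; Δ=(434.6576−590.9203)/(302.2451−145.9823)=-1.0000; B=V−Δ·S=652.1262
Node (2,2) S=425.6973: V=(p*·153.7679+(1−p*)·434.6576)/1.13=247.2824; Δ=(153.7679−434.6576)/(625.7750−302.2451)=-0.8682; B=V−Δ·S=616.8740
Node (1,0) S=139.8700: V=(p*·446.5173+(1−p*)·552.8185)/1.13=437.2329; Δ=(446.5173−552.8185)/(205.6089−99.3077)=-1.0000; B=V−Δ·S=577.1029
Node (1,1) S=289.5900: V=(p*·247.2824+(1−p*)·446.5173)/1.13=297.7113; Δ=(247.2824−446.5173)/(425.6973−205.6089)=-0.9052; B=V−Δ·S=559.8626
Node (0,0) S=197.0000: V=(p*·297.7113+(1−p*)·437.2329)/1.13=318.6981; Δ=(297.7113−437.2329)/(289.5900−139.8700)=-0.9319; B=V−Δ·S=502.2791
The time-0 hedge costs 318.6981, which is the no-arbitrage price.

(0,0): Delta=-0.9319 Bond=502.2791
(1,0): Delta=-1.0000 Bond=577.1029
(1,1): Delta=-0.9052 Bond=559.8626
(2,0): Delta=-1.0000 Bond=652.1262
(2,1): Delta=-1.0000 Bond=652.1262
(2,2): Delta=-0.8682 Bond=616.8740
(3,0): Delta=-1.0000 Bond=736.9027
(3,1): Delta=-1.0000 Bond=736.9027
(3,2): Delta=-1.0000 Bond=736.9027
(3,3): Delta=-0.8167 Bond=664.8202
V0=318.6981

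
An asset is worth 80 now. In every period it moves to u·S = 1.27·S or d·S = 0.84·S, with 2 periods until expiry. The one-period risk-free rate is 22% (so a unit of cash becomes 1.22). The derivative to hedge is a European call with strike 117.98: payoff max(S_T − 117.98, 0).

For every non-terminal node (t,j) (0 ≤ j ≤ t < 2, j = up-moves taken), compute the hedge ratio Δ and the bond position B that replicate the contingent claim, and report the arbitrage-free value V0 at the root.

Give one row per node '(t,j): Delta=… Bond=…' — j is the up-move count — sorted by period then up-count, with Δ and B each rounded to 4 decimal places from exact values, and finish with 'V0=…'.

Since d<R<u, set p* = (R−d)/(u−d) = 0.8837; price each node as the discounted p*-expectation of its children.
Terminal values V(2,·): V(2,0)=0.0000, V(2,1)=0.0000, V(2,2)=11.0520
(1,0): S=67.2000. Δ = (V_up−V_dn)/(S_up−S_dn) = (0.0000−0.0000)/(85.3440−56.4480) = 0.0000. V = [p*·0.0000 + (1−p*)·0.0000]/1.22 = 0.0000. B = V − Δ·S = 0.0000.
(1,1): S=101.6000. Δ = (V_up−V_dn)/(S_up−S_dn) = (11.0520−0.0000)/(129.0320−85.3440) = 0.2530. V = [p*·11.0520 + (1−p*)·0.0000]/1.22 = 8.0056. B = V − Δ·S = -17.6967.
(0,0): S=80.0000. Δ = (V_up−V_dn)/(S_up−S_dn) = (8.0056−0.0000)/(101.6000−67.2000) = 0.2327. V = [p*·8.0056 + (1−p*)·0.0000]/1.22 = 5.7990. B = V − Δ·S = -12.8188.
Self-financing check: at every node Δ·S+B equals the discounted successor values.

(0,0): Delta=0.2327 Bond=-12.8188
(1,0): Delta=0.0000 Bond=0.0000
(1,1): Delta=0.2530 Bond=-17.6967
V0=5.7990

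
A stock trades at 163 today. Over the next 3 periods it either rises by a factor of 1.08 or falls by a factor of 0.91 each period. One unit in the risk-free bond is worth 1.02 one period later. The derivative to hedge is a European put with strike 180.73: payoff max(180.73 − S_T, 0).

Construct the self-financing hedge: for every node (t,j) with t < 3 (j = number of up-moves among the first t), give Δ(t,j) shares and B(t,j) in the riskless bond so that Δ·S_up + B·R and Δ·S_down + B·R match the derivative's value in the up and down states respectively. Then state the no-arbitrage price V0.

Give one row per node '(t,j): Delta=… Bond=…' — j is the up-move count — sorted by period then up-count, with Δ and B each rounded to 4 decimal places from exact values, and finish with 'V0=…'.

(0,0): Delta=-0.6427 Bond=118.3460
(1,0): Delta=-1.0000 Bond=173.7120
(1,1): Delta=-0.4785 Bond=91.8043
(2,0): Delta=-1.0000 Bond=177.1863
(2,1): Delta=-1.0000 Bond=177.1863
(2,2): Delta=-0.2388 Bond=48.0699
V0=13.5868

No-arbitrage ⇒ martingale measure with p* = (R−d)/(u−d) = 0.6471.
Terminal values V(3,·): V(3,0)=57.8979, V(3,1)=34.9513, V(3,2)=7.7179, V(3,3)=0.0000
(2,0): S=134.9803. Δ = (V_up−V_dn)/(S_up−S_dn) = (34.9513−57.8979)/(145.7787−122.8321) = -1.0000. V = [p*·34.9513 + (1−p*)·57.8979]/1.02 = 42.2060. B = V − Δ·S = 177.1863.
(2,1): S=160.1964. Δ = (V_up−V_dn)/(S_up−S_dn) = (7.7179−34.9513)/(173.0121−145.7787) = -1.0000. V = [p*·7.7179 + (1−p*)·34.9513]/1.02 = 16.9899. B = V − Δ·S = 177.1863.
(2,2): S=190.1232. Δ = (V_up−V_dn)/(S_up−S_dn) = (0.0000−7.7179)/(205.3331−173.0121) = -0.2388. V = [p*·0.0000 + (1−p*)·7.7179]/1.02 = 2.6705. B = V − Δ·S = 48.0699.
(1,0): S=148.3300. Δ = (V_up−V_dn)/(S_up−S_dn) = (16.9899−42.2060)/(160.1964−134.9803) = -1.0000. V = [p*·16.9899 + (1−p*)·42.2060]/1.02 = 25.3820. B = V − Δ·S = 173.7120.
(1,1): S=176.0400. Δ = (V_up−V_dn)/(S_up−S_dn) = (2.6705−16.9899)/(190.1232−160.1964) = -0.4785. V = [p*·2.6705 + (1−p*)·16.9899]/1.02 = 7.5730. B = V − Δ·S = 91.8043.
(0,0): S=163.0000. Δ = (V_up−V_dn)/(S_up−S_dn) = (7.5730−25.3820)/(176.0400−148.3300) = -0.6427. V = [p*·7.5730 + (1−p*)·25.3820]/1.02 = 13.5868. B = V − Δ·S = 118.3460.
Root portfolio cost Δ·163+B reproduces V0=13.5868.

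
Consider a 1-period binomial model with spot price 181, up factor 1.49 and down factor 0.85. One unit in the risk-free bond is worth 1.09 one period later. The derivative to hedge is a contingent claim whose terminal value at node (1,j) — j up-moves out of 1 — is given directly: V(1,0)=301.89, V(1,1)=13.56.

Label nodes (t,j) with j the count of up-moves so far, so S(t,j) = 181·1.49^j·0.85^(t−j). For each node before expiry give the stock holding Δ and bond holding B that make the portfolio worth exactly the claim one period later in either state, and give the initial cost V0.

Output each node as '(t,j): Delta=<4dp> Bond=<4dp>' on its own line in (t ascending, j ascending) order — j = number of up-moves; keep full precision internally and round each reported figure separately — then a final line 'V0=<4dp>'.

Since d<R<u, set p* = (R−d)/(u−d) = 0.3750; price each node as the discounted p*-expectation of its children.
At expiry t=1: V(1,0)=301.8900, V(1,1)=13.5600
(0,0): S=181.0000. Δ = (V_up−V_dn)/(S_up−S_dn) = (13.5600−301.8900)/(269.6900−153.8500) = -2.4890. V = [p*·13.5600 + (1−p*)·301.8900]/1.09 = 177.7672. B = V − Δ·S = 628.2828.
Check: Δ(0,0)·S0 + B(0,0) = 177.7672 = V0.

(0,0): Delta=-2.4890 Bond=628.2828
V0=177.7672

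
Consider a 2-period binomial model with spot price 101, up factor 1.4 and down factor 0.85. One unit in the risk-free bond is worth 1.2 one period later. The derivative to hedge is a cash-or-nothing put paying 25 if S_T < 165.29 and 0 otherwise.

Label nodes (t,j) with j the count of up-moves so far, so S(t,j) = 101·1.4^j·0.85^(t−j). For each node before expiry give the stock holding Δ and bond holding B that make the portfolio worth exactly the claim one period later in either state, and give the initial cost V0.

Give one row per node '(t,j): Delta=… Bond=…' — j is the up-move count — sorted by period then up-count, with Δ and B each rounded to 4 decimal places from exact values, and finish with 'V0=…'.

(0,0): Delta=-0.2387 Bond=34.4353
(1,0): Delta=0.0000 Bond=20.8333
(1,1): Delta=-0.3215 Bond=53.0303
V0=10.3306

Since d<R<u, set p* = (R−d)/(u−d) = 0.6364; price each node as the discounted p*-expectation of its children.
Payoff layer (t=2): V(2,0)=25.0000, V(2,1)=25.0000, V(2,2)=0.0000
Node (1,0) S=85.8500: V=(p*·25.0000+(1−p*)·25.0000)/1.2=20.8333; Δ=(25.0000−25.0000)/(120.1900−72.9725)=0.0000; B=V−Δ·S=20.8333
Node (1,1) S=141.4000: V=(p*·0.0000+(1−p*)·25.0000)/1.2=7.5758; Δ=(0.0000−25.0000)/(197.9600−120.1900)=-0.3215; B=V−Δ·S=53.0303
Node (0,0) S=101.0000: V=(p*·7.5758+(1−p*)·20.8333)/1.2=10.3306; Δ=(7.5758−20.8333)/(141.4000−85.8500)=-0.2387; B=V−Δ·S=34.4353
Self-financing check: at every node Δ·S+B equals the discounted successor values.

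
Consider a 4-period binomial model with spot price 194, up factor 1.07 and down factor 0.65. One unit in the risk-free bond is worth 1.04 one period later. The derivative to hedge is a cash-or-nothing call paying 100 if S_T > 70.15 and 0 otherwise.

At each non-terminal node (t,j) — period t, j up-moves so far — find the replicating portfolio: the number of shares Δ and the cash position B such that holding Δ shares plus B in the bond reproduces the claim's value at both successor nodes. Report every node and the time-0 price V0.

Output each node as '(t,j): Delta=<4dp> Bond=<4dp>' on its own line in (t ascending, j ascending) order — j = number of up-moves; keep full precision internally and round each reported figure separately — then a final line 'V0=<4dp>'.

The replicating-portfolio and risk-neutral prices coincide; use p* = (1.04−0.65)/(1.07−0.65) = 0.9286 for the latter.
At expiry t=4: V(4,0)=0.0000, V(4,1)=0.0000, V(4,2)=100.0000, V(4,3)=100.0000, V(4,4)=100.0000
(3,0): S=53.2773. Δ = (V_up−V_dn)/(S_up−S_dn) = (0.0000−0.0000)/(57.0067−34.6302) = 0.0000. V = [p*·0.0000 + (1−p*)·0.0000]/1.04 = 0.0000. B = V − Δ·S = 0.0000.
(3,1): S=87.7026. Δ = (V_up−V_dn)/(S_up−S_dn) = (100.0000−0.0000)/(93.8417−57.0067) = 2.7148. V = [p*·100.0000 + (1−p*)·0.0000]/1.04 = 89.2857. B = V − Δ·S = -148.8095.
(3,2): S=144.3719. Δ = (V_up−V_dn)/(S_up−S_dn) = (100.0000−100.0000)/(154.4779−93.8417) = 0.0000. V = [p*·100.0000 + (1−p*)·100.0000]/1.04 = 96.1538. B = V − Δ·S = 96.1538.
(3,3): S=237.6583. Δ = (V_up−V_dn)/(S_up−S_dn) = (100.0000−100.0000)/(254.2944−154.4779) = 0.0000. V = [p*·100.0000 + (1−p*)·100.0000]/1.04 = 96.1538. B = V − Δ·S = 96.1538.
(2,0): S=81.9650. Δ = (V_up−V_dn)/(S_up−S_dn) = (89.2857−0.0000)/(87.7026−53.2773) = 2.5936. V = [p*·89.2857 + (1−p*)·0.0000]/1.04 = 79.7194. B = V − Δ·S = -132.8656.
(2,1): S=134.9270. Δ = (V_up−V_dn)/(S_up−S_dn) = (96.1538−89.2857)/(144.3719−87.7026) = 0.1212. V = [p*·96.1538 + (1−p*)·89.2857]/1.04 = 91.9839. B = V − Δ·S = 75.6312.
(2,2): S=222.1106. Δ = (V_up−V_dn)/(S_up−S_dn) = (96.1538−96.1538)/(237.6583−144.3719) = 0.0000. V = [p*·96.1538 + (1−p*)·96.1538]/1.04 = 92.4556. B = V − Δ·S = 92.4556.
(1,0): S=126.1000. Δ = (V_up−V_dn)/(S_up−S_dn) = (91.9839−79.7194)/(134.9270−81.9650) = 0.2316. V = [p*·91.9839 + (1−p*)·79.7194]/1.04 = 87.6037. B = V − Δ·S = 58.4025.
(1,1): S=207.5800. Δ = (V_up−V_dn)/(S_up−S_dn) = (92.4556−91.9839)/(222.1106−134.9270) = 0.0054. V = [p*·92.4556 + (1−p*)·91.9839]/1.04 = 88.8672. B = V − Δ·S = 87.7441.
(0,0): S=194.0000. Δ = (V_up−V_dn)/(S_up−S_dn) = (88.8672−87.6037)/(207.5800−126.1000) = 0.0155. V = [p*·88.8672 + (1−p*)·87.6037]/1.04 = 85.3625. B = V − Δ·S = 82.3541.
The time-0 hedge costs 85.3625, which is the no-arbitrage price.

(0,0): Delta=0.0155 Bond=82.3541
(1,0): Delta=0.2316 Bond=58.4025
(1,1): Delta=0.0054 Bond=87.7441
(2,0): Delta=2.5936 Bond=-132.8656
(2,1): Delta=0.1212 Bond=75.6312
(2,2): Delta=0.0000 Bond=92.4556
(3,0): Delta=0.0000 Bond=0.0000
(3,1): Delta=2.7148 Bond=-148.8095
(3,2): Delta=0.0000 Bond=96.1538
(3,3): Delta=0.0000 Bond=96.1538
V0=85.3625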